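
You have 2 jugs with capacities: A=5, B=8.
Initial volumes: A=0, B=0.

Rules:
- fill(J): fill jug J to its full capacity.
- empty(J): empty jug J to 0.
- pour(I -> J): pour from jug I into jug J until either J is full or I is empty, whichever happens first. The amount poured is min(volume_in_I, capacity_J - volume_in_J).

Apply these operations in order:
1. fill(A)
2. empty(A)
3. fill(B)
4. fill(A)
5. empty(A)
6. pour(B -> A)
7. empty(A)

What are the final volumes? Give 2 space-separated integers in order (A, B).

Answer: 0 3

Derivation:
Step 1: fill(A) -> (A=5 B=0)
Step 2: empty(A) -> (A=0 B=0)
Step 3: fill(B) -> (A=0 B=8)
Step 4: fill(A) -> (A=5 B=8)
Step 5: empty(A) -> (A=0 B=8)
Step 6: pour(B -> A) -> (A=5 B=3)
Step 7: empty(A) -> (A=0 B=3)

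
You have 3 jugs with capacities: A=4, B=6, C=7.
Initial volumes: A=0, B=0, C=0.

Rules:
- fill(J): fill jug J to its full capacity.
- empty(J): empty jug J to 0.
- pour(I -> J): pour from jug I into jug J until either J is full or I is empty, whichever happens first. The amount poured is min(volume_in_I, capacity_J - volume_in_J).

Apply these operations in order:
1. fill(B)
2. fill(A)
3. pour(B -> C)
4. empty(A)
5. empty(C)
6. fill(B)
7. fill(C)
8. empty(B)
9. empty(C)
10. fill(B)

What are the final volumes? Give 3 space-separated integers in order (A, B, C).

Step 1: fill(B) -> (A=0 B=6 C=0)
Step 2: fill(A) -> (A=4 B=6 C=0)
Step 3: pour(B -> C) -> (A=4 B=0 C=6)
Step 4: empty(A) -> (A=0 B=0 C=6)
Step 5: empty(C) -> (A=0 B=0 C=0)
Step 6: fill(B) -> (A=0 B=6 C=0)
Step 7: fill(C) -> (A=0 B=6 C=7)
Step 8: empty(B) -> (A=0 B=0 C=7)
Step 9: empty(C) -> (A=0 B=0 C=0)
Step 10: fill(B) -> (A=0 B=6 C=0)

Answer: 0 6 0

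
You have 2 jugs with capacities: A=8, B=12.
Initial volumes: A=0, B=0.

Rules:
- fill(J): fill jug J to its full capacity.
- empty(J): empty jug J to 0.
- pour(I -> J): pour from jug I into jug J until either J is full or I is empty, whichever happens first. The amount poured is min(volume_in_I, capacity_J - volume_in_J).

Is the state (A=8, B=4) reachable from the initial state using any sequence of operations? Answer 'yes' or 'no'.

BFS from (A=0, B=0):
  1. fill(B) -> (A=0 B=12)
  2. pour(B -> A) -> (A=8 B=4)
Target reached → yes.

Answer: yes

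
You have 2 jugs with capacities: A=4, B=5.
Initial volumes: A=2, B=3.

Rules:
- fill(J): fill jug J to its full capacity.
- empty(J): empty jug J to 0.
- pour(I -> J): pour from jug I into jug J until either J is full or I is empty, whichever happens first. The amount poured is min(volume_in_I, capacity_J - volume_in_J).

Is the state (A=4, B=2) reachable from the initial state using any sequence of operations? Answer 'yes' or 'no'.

Answer: yes

Derivation:
BFS from (A=2, B=3):
  1. empty(B) -> (A=2 B=0)
  2. pour(A -> B) -> (A=0 B=2)
  3. fill(A) -> (A=4 B=2)
Target reached → yes.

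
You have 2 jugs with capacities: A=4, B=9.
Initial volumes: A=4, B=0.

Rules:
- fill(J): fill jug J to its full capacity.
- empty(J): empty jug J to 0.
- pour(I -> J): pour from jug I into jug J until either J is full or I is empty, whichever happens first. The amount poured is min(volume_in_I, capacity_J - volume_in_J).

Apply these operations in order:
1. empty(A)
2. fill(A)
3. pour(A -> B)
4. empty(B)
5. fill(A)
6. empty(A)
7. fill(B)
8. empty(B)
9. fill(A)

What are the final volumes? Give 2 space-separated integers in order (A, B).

Step 1: empty(A) -> (A=0 B=0)
Step 2: fill(A) -> (A=4 B=0)
Step 3: pour(A -> B) -> (A=0 B=4)
Step 4: empty(B) -> (A=0 B=0)
Step 5: fill(A) -> (A=4 B=0)
Step 6: empty(A) -> (A=0 B=0)
Step 7: fill(B) -> (A=0 B=9)
Step 8: empty(B) -> (A=0 B=0)
Step 9: fill(A) -> (A=4 B=0)

Answer: 4 0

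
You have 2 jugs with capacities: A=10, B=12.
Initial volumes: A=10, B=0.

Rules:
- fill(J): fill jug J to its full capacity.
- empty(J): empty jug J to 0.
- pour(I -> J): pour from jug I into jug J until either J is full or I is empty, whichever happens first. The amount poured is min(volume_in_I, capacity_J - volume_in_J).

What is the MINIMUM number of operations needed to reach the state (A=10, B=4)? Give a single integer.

Answer: 7

Derivation:
BFS from (A=10, B=0). One shortest path:
  1. empty(A) -> (A=0 B=0)
  2. fill(B) -> (A=0 B=12)
  3. pour(B -> A) -> (A=10 B=2)
  4. empty(A) -> (A=0 B=2)
  5. pour(B -> A) -> (A=2 B=0)
  6. fill(B) -> (A=2 B=12)
  7. pour(B -> A) -> (A=10 B=4)
Reached target in 7 moves.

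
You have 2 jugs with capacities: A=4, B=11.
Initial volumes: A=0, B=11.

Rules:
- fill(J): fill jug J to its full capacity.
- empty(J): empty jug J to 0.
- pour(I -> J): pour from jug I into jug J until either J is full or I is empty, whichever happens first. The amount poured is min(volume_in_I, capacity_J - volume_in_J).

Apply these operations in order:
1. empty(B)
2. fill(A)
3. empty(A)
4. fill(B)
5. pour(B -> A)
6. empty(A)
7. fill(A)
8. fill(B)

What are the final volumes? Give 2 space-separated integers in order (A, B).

Answer: 4 11

Derivation:
Step 1: empty(B) -> (A=0 B=0)
Step 2: fill(A) -> (A=4 B=0)
Step 3: empty(A) -> (A=0 B=0)
Step 4: fill(B) -> (A=0 B=11)
Step 5: pour(B -> A) -> (A=4 B=7)
Step 6: empty(A) -> (A=0 B=7)
Step 7: fill(A) -> (A=4 B=7)
Step 8: fill(B) -> (A=4 B=11)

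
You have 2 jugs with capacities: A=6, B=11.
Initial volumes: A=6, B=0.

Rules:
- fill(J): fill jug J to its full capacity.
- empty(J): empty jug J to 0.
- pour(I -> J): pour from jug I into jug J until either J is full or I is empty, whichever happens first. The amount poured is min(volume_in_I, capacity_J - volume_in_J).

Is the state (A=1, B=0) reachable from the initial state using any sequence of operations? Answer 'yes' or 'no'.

Answer: yes

Derivation:
BFS from (A=6, B=0):
  1. pour(A -> B) -> (A=0 B=6)
  2. fill(A) -> (A=6 B=6)
  3. pour(A -> B) -> (A=1 B=11)
  4. empty(B) -> (A=1 B=0)
Target reached → yes.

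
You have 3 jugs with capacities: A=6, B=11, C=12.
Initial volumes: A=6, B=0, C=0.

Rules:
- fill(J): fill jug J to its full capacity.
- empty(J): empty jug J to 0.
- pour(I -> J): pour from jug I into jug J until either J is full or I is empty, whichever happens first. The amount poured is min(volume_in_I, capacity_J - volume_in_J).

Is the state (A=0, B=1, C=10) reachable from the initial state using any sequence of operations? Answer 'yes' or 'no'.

BFS from (A=6, B=0, C=0):
  1. fill(B) -> (A=6 B=11 C=0)
  2. pour(B -> C) -> (A=6 B=0 C=11)
  3. pour(A -> B) -> (A=0 B=6 C=11)
  4. fill(A) -> (A=6 B=6 C=11)
  5. pour(A -> B) -> (A=1 B=11 C=11)
  6. pour(B -> C) -> (A=1 B=10 C=12)
  7. empty(C) -> (A=1 B=10 C=0)
  8. pour(B -> C) -> (A=1 B=0 C=10)
  9. pour(A -> B) -> (A=0 B=1 C=10)
Target reached → yes.

Answer: yes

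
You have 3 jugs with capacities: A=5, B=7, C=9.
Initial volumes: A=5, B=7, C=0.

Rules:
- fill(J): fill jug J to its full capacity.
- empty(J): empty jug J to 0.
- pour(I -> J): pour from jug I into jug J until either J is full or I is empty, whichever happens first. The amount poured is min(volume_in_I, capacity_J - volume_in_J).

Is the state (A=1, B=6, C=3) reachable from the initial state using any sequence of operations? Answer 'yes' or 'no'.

BFS explored all 288 reachable states.
Reachable set includes: (0,0,0), (0,0,1), (0,0,2), (0,0,3), (0,0,4), (0,0,5), (0,0,6), (0,0,7), (0,0,8), (0,0,9), (0,1,0), (0,1,1) ...
Target (A=1, B=6, C=3) not in reachable set → no.

Answer: no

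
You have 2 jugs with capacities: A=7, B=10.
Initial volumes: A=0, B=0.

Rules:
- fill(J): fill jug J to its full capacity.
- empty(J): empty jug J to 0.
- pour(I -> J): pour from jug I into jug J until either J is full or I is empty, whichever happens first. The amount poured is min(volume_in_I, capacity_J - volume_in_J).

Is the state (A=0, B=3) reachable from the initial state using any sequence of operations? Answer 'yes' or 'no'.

BFS from (A=0, B=0):
  1. fill(B) -> (A=0 B=10)
  2. pour(B -> A) -> (A=7 B=3)
  3. empty(A) -> (A=0 B=3)
Target reached → yes.

Answer: yes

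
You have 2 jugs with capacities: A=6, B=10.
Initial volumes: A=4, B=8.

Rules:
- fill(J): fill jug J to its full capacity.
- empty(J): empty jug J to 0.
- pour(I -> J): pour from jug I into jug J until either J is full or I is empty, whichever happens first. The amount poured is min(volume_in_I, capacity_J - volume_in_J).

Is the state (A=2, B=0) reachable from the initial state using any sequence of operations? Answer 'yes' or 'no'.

BFS from (A=4, B=8):
  1. pour(A -> B) -> (A=2 B=10)
  2. empty(B) -> (A=2 B=0)
Target reached → yes.

Answer: yes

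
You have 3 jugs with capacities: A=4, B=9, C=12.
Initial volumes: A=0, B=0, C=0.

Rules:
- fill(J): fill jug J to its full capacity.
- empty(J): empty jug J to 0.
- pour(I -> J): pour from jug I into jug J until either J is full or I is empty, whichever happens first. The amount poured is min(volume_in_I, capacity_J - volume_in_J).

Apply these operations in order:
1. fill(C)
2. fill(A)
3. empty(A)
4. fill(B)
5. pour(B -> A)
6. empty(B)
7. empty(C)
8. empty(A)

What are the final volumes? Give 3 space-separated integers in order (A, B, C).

Step 1: fill(C) -> (A=0 B=0 C=12)
Step 2: fill(A) -> (A=4 B=0 C=12)
Step 3: empty(A) -> (A=0 B=0 C=12)
Step 4: fill(B) -> (A=0 B=9 C=12)
Step 5: pour(B -> A) -> (A=4 B=5 C=12)
Step 6: empty(B) -> (A=4 B=0 C=12)
Step 7: empty(C) -> (A=4 B=0 C=0)
Step 8: empty(A) -> (A=0 B=0 C=0)

Answer: 0 0 0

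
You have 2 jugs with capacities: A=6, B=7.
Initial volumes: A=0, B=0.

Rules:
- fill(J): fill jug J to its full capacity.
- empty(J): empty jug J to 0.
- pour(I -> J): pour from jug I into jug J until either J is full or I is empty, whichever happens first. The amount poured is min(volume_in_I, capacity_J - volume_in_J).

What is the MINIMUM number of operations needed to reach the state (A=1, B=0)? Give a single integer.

Answer: 4

Derivation:
BFS from (A=0, B=0). One shortest path:
  1. fill(B) -> (A=0 B=7)
  2. pour(B -> A) -> (A=6 B=1)
  3. empty(A) -> (A=0 B=1)
  4. pour(B -> A) -> (A=1 B=0)
Reached target in 4 moves.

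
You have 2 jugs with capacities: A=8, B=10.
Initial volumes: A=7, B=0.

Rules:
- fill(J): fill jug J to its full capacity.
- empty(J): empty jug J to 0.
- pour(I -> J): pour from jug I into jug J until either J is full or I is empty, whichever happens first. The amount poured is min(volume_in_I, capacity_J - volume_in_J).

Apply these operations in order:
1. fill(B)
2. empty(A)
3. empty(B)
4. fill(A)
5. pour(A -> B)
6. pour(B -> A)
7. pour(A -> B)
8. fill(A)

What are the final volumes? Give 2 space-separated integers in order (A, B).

Answer: 8 8

Derivation:
Step 1: fill(B) -> (A=7 B=10)
Step 2: empty(A) -> (A=0 B=10)
Step 3: empty(B) -> (A=0 B=0)
Step 4: fill(A) -> (A=8 B=0)
Step 5: pour(A -> B) -> (A=0 B=8)
Step 6: pour(B -> A) -> (A=8 B=0)
Step 7: pour(A -> B) -> (A=0 B=8)
Step 8: fill(A) -> (A=8 B=8)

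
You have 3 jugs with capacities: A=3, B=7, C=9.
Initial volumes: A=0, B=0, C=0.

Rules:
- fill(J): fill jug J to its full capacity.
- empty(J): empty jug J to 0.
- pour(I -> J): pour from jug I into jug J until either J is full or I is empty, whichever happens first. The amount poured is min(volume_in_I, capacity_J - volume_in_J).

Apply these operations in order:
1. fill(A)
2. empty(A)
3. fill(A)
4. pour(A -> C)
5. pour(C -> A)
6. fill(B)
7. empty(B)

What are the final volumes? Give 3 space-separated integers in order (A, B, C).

Step 1: fill(A) -> (A=3 B=0 C=0)
Step 2: empty(A) -> (A=0 B=0 C=0)
Step 3: fill(A) -> (A=3 B=0 C=0)
Step 4: pour(A -> C) -> (A=0 B=0 C=3)
Step 5: pour(C -> A) -> (A=3 B=0 C=0)
Step 6: fill(B) -> (A=3 B=7 C=0)
Step 7: empty(B) -> (A=3 B=0 C=0)

Answer: 3 0 0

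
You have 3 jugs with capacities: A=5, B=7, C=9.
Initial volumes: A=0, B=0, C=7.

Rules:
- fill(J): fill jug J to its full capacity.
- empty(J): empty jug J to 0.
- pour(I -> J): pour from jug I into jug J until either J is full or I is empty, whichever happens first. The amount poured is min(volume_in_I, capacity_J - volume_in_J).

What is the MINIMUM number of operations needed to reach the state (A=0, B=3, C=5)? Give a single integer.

Answer: 6

Derivation:
BFS from (A=0, B=0, C=7). One shortest path:
  1. fill(A) -> (A=5 B=0 C=7)
  2. pour(A -> B) -> (A=0 B=5 C=7)
  3. fill(A) -> (A=5 B=5 C=7)
  4. pour(B -> C) -> (A=5 B=3 C=9)
  5. empty(C) -> (A=5 B=3 C=0)
  6. pour(A -> C) -> (A=0 B=3 C=5)
Reached target in 6 moves.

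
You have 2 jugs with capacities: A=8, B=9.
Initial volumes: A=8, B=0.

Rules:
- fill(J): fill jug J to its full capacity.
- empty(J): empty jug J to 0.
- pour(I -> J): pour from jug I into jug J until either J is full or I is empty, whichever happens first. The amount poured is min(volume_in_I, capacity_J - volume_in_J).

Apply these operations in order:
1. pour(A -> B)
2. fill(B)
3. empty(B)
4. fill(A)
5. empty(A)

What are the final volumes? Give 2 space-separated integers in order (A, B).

Answer: 0 0

Derivation:
Step 1: pour(A -> B) -> (A=0 B=8)
Step 2: fill(B) -> (A=0 B=9)
Step 3: empty(B) -> (A=0 B=0)
Step 4: fill(A) -> (A=8 B=0)
Step 5: empty(A) -> (A=0 B=0)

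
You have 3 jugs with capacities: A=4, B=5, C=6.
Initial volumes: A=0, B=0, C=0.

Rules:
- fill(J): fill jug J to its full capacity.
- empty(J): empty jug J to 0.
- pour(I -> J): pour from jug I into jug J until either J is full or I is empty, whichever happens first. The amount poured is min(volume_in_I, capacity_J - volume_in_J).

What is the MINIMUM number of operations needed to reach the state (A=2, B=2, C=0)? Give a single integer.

Answer: 7

Derivation:
BFS from (A=0, B=0, C=0). One shortest path:
  1. fill(C) -> (A=0 B=0 C=6)
  2. pour(C -> A) -> (A=4 B=0 C=2)
  3. pour(C -> B) -> (A=4 B=2 C=0)
  4. pour(A -> C) -> (A=0 B=2 C=4)
  5. fill(A) -> (A=4 B=2 C=4)
  6. pour(A -> C) -> (A=2 B=2 C=6)
  7. empty(C) -> (A=2 B=2 C=0)
Reached target in 7 moves.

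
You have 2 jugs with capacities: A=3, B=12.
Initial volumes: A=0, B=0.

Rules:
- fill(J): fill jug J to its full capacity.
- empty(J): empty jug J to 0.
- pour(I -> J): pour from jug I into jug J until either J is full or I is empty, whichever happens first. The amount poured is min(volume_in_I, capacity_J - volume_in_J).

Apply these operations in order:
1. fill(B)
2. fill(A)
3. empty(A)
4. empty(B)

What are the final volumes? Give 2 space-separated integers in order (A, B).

Answer: 0 0

Derivation:
Step 1: fill(B) -> (A=0 B=12)
Step 2: fill(A) -> (A=3 B=12)
Step 3: empty(A) -> (A=0 B=12)
Step 4: empty(B) -> (A=0 B=0)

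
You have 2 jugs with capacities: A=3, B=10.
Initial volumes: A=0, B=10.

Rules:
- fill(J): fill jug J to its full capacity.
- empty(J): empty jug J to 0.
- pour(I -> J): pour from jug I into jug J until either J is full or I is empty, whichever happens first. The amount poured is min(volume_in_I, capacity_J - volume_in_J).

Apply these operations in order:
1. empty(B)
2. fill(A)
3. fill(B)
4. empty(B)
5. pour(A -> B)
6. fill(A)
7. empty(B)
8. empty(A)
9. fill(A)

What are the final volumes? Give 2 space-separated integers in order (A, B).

Step 1: empty(B) -> (A=0 B=0)
Step 2: fill(A) -> (A=3 B=0)
Step 3: fill(B) -> (A=3 B=10)
Step 4: empty(B) -> (A=3 B=0)
Step 5: pour(A -> B) -> (A=0 B=3)
Step 6: fill(A) -> (A=3 B=3)
Step 7: empty(B) -> (A=3 B=0)
Step 8: empty(A) -> (A=0 B=0)
Step 9: fill(A) -> (A=3 B=0)

Answer: 3 0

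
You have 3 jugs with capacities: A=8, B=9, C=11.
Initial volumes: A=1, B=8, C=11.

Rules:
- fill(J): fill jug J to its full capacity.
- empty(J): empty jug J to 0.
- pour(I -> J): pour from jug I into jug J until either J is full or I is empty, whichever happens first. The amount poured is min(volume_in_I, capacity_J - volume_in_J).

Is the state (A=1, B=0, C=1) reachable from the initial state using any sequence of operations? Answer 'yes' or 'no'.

BFS from (A=1, B=8, C=11):
  1. pour(C -> B) -> (A=1 B=9 C=10)
  2. empty(B) -> (A=1 B=0 C=10)
  3. pour(C -> B) -> (A=1 B=9 C=1)
  4. empty(B) -> (A=1 B=0 C=1)
Target reached → yes.

Answer: yes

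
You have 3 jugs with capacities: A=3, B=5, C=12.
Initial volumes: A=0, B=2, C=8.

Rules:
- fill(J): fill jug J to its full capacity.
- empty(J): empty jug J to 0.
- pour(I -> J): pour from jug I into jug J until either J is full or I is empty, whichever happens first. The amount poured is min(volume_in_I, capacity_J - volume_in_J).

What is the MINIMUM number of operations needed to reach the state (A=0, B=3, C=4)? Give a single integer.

Answer: 5

Derivation:
BFS from (A=0, B=2, C=8). One shortest path:
  1. pour(B -> A) -> (A=2 B=0 C=8)
  2. pour(C -> A) -> (A=3 B=0 C=7)
  3. empty(A) -> (A=0 B=0 C=7)
  4. pour(C -> A) -> (A=3 B=0 C=4)
  5. pour(A -> B) -> (A=0 B=3 C=4)
Reached target in 5 moves.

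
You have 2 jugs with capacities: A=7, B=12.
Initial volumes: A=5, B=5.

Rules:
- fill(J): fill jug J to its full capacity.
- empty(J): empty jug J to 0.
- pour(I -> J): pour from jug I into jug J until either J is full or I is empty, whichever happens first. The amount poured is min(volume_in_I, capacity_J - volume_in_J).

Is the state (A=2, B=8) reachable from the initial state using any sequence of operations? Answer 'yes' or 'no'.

Answer: no

Derivation:
BFS explored all 39 reachable states.
Reachable set includes: (0,0), (0,1), (0,2), (0,3), (0,4), (0,5), (0,6), (0,7), (0,8), (0,9), (0,10), (0,11) ...
Target (A=2, B=8) not in reachable set → no.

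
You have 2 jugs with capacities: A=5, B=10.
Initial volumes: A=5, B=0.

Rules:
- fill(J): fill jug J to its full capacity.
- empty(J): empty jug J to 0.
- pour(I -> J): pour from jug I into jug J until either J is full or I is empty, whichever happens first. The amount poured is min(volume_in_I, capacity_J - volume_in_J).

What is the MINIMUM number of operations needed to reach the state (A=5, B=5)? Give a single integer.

Answer: 2

Derivation:
BFS from (A=5, B=0). One shortest path:
  1. pour(A -> B) -> (A=0 B=5)
  2. fill(A) -> (A=5 B=5)
Reached target in 2 moves.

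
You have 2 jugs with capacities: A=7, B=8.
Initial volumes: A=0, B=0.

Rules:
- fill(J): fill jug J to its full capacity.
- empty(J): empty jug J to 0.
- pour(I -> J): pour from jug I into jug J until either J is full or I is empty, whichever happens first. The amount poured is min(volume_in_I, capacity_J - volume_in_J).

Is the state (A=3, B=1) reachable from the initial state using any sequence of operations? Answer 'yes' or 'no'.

Answer: no

Derivation:
BFS explored all 30 reachable states.
Reachable set includes: (0,0), (0,1), (0,2), (0,3), (0,4), (0,5), (0,6), (0,7), (0,8), (1,0), (1,8), (2,0) ...
Target (A=3, B=1) not in reachable set → no.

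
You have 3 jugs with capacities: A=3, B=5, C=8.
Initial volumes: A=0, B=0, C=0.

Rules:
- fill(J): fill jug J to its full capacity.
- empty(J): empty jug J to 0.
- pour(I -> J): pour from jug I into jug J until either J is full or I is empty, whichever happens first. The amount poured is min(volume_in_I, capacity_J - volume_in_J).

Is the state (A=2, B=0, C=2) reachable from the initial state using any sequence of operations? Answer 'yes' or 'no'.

Answer: yes

Derivation:
BFS from (A=0, B=0, C=0):
  1. fill(B) -> (A=0 B=5 C=0)
  2. pour(B -> A) -> (A=3 B=2 C=0)
  3. empty(A) -> (A=0 B=2 C=0)
  4. pour(B -> C) -> (A=0 B=0 C=2)
  5. fill(B) -> (A=0 B=5 C=2)
  6. pour(B -> A) -> (A=3 B=2 C=2)
  7. empty(A) -> (A=0 B=2 C=2)
  8. pour(B -> A) -> (A=2 B=0 C=2)
Target reached → yes.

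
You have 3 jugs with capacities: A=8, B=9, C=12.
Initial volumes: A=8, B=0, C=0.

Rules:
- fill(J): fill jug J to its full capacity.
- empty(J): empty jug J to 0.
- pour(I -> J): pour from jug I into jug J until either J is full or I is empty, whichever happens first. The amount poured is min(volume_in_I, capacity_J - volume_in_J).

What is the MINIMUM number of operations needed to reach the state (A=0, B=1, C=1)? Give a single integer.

BFS from (A=8, B=0, C=0). One shortest path:
  1. empty(A) -> (A=0 B=0 C=0)
  2. fill(B) -> (A=0 B=9 C=0)
  3. pour(B -> A) -> (A=8 B=1 C=0)
  4. empty(A) -> (A=0 B=1 C=0)
  5. pour(B -> C) -> (A=0 B=0 C=1)
  6. fill(B) -> (A=0 B=9 C=1)
  7. pour(B -> A) -> (A=8 B=1 C=1)
  8. empty(A) -> (A=0 B=1 C=1)
Reached target in 8 moves.

Answer: 8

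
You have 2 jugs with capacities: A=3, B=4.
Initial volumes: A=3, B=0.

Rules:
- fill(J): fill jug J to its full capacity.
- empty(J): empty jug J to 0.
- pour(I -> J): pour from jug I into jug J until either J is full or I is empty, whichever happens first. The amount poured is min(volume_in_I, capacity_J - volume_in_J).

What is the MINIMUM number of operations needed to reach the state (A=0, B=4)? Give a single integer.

Answer: 2

Derivation:
BFS from (A=3, B=0). One shortest path:
  1. empty(A) -> (A=0 B=0)
  2. fill(B) -> (A=0 B=4)
Reached target in 2 moves.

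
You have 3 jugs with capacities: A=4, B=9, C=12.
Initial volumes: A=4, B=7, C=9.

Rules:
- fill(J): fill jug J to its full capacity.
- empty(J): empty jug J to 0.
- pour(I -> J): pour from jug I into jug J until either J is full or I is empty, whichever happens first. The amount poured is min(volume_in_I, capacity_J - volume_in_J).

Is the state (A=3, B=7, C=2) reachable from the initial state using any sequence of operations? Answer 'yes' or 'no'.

BFS explored all 386 reachable states.
Reachable set includes: (0,0,0), (0,0,1), (0,0,2), (0,0,3), (0,0,4), (0,0,5), (0,0,6), (0,0,7), (0,0,8), (0,0,9), (0,0,10), (0,0,11) ...
Target (A=3, B=7, C=2) not in reachable set → no.

Answer: no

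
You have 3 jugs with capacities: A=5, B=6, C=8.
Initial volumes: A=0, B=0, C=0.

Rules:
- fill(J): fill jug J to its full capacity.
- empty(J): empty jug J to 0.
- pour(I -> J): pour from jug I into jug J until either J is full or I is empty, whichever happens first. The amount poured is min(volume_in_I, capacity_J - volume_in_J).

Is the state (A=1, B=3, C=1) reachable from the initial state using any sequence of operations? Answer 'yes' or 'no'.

Answer: no

Derivation:
BFS explored all 238 reachable states.
Reachable set includes: (0,0,0), (0,0,1), (0,0,2), (0,0,3), (0,0,4), (0,0,5), (0,0,6), (0,0,7), (0,0,8), (0,1,0), (0,1,1), (0,1,2) ...
Target (A=1, B=3, C=1) not in reachable set → no.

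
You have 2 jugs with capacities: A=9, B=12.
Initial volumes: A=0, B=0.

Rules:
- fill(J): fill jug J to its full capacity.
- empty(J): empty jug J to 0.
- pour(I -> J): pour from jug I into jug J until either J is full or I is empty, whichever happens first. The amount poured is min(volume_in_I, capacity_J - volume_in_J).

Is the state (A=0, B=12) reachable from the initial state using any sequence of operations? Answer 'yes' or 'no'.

Answer: yes

Derivation:
BFS from (A=0, B=0):
  1. fill(B) -> (A=0 B=12)
Target reached → yes.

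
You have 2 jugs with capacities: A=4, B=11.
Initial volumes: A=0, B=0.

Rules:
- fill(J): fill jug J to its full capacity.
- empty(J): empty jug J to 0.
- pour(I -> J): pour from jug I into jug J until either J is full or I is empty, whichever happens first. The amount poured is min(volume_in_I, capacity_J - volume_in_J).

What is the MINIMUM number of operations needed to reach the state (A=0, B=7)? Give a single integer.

Answer: 3

Derivation:
BFS from (A=0, B=0). One shortest path:
  1. fill(B) -> (A=0 B=11)
  2. pour(B -> A) -> (A=4 B=7)
  3. empty(A) -> (A=0 B=7)
Reached target in 3 moves.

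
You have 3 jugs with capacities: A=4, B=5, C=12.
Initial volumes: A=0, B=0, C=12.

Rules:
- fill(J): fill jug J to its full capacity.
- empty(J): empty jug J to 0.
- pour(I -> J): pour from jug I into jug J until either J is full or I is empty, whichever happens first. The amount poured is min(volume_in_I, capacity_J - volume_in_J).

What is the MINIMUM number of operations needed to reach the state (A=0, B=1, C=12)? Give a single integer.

BFS from (A=0, B=0, C=12). One shortest path:
  1. fill(B) -> (A=0 B=5 C=12)
  2. pour(B -> A) -> (A=4 B=1 C=12)
  3. empty(A) -> (A=0 B=1 C=12)
Reached target in 3 moves.

Answer: 3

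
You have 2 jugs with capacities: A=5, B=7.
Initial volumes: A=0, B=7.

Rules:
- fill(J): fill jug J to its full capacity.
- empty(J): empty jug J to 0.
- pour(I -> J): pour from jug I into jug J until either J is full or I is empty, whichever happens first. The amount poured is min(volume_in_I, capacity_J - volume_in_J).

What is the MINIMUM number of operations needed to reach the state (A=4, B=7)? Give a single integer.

Answer: 8

Derivation:
BFS from (A=0, B=7). One shortest path:
  1. pour(B -> A) -> (A=5 B=2)
  2. empty(A) -> (A=0 B=2)
  3. pour(B -> A) -> (A=2 B=0)
  4. fill(B) -> (A=2 B=7)
  5. pour(B -> A) -> (A=5 B=4)
  6. empty(A) -> (A=0 B=4)
  7. pour(B -> A) -> (A=4 B=0)
  8. fill(B) -> (A=4 B=7)
Reached target in 8 moves.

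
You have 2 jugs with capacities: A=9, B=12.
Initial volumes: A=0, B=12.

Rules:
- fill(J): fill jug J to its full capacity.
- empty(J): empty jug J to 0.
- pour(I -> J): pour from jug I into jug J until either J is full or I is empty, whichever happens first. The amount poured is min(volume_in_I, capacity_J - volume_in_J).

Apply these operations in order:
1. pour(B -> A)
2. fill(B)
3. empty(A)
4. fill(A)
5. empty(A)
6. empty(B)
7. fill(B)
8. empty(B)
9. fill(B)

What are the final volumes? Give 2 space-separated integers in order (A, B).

Step 1: pour(B -> A) -> (A=9 B=3)
Step 2: fill(B) -> (A=9 B=12)
Step 3: empty(A) -> (A=0 B=12)
Step 4: fill(A) -> (A=9 B=12)
Step 5: empty(A) -> (A=0 B=12)
Step 6: empty(B) -> (A=0 B=0)
Step 7: fill(B) -> (A=0 B=12)
Step 8: empty(B) -> (A=0 B=0)
Step 9: fill(B) -> (A=0 B=12)

Answer: 0 12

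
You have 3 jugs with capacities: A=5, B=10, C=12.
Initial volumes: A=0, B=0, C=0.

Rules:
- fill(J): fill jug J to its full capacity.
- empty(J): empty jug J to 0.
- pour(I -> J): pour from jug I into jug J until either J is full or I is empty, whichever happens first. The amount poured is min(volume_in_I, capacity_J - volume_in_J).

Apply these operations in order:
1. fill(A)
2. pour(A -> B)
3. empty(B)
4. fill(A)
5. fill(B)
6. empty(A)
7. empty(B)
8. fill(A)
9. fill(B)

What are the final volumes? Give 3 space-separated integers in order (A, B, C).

Step 1: fill(A) -> (A=5 B=0 C=0)
Step 2: pour(A -> B) -> (A=0 B=5 C=0)
Step 3: empty(B) -> (A=0 B=0 C=0)
Step 4: fill(A) -> (A=5 B=0 C=0)
Step 5: fill(B) -> (A=5 B=10 C=0)
Step 6: empty(A) -> (A=0 B=10 C=0)
Step 7: empty(B) -> (A=0 B=0 C=0)
Step 8: fill(A) -> (A=5 B=0 C=0)
Step 9: fill(B) -> (A=5 B=10 C=0)

Answer: 5 10 0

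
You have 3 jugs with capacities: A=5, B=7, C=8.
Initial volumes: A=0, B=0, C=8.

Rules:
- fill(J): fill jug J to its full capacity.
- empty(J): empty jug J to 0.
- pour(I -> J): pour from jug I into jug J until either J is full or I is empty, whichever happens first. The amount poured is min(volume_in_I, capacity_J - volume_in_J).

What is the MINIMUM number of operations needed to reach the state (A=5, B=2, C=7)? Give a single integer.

Answer: 5

Derivation:
BFS from (A=0, B=0, C=8). One shortest path:
  1. fill(B) -> (A=0 B=7 C=8)
  2. empty(C) -> (A=0 B=7 C=0)
  3. pour(B -> C) -> (A=0 B=0 C=7)
  4. fill(B) -> (A=0 B=7 C=7)
  5. pour(B -> A) -> (A=5 B=2 C=7)
Reached target in 5 moves.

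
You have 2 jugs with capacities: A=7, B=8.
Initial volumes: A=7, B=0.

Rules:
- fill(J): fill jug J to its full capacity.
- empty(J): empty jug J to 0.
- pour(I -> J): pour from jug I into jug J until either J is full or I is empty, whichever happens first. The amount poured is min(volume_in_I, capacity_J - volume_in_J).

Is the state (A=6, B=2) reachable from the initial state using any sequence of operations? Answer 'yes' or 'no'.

BFS explored all 30 reachable states.
Reachable set includes: (0,0), (0,1), (0,2), (0,3), (0,4), (0,5), (0,6), (0,7), (0,8), (1,0), (1,8), (2,0) ...
Target (A=6, B=2) not in reachable set → no.

Answer: no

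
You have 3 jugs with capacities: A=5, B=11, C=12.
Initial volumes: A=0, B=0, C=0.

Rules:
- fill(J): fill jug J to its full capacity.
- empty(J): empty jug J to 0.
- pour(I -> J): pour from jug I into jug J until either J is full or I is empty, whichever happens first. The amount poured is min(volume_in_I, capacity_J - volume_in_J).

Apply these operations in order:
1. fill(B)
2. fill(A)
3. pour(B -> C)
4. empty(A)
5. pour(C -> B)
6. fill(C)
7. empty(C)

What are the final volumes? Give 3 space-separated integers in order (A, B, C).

Answer: 0 11 0

Derivation:
Step 1: fill(B) -> (A=0 B=11 C=0)
Step 2: fill(A) -> (A=5 B=11 C=0)
Step 3: pour(B -> C) -> (A=5 B=0 C=11)
Step 4: empty(A) -> (A=0 B=0 C=11)
Step 5: pour(C -> B) -> (A=0 B=11 C=0)
Step 6: fill(C) -> (A=0 B=11 C=12)
Step 7: empty(C) -> (A=0 B=11 C=0)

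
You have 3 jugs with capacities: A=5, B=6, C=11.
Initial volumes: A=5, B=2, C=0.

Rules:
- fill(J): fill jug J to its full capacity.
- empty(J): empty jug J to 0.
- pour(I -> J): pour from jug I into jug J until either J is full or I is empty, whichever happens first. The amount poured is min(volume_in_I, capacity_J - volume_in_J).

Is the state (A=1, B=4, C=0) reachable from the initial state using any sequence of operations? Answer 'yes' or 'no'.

Answer: yes

Derivation:
BFS from (A=5, B=2, C=0):
  1. fill(B) -> (A=5 B=6 C=0)
  2. pour(A -> C) -> (A=0 B=6 C=5)
  3. pour(B -> A) -> (A=5 B=1 C=5)
  4. pour(A -> C) -> (A=0 B=1 C=10)
  5. pour(B -> A) -> (A=1 B=0 C=10)
  6. pour(C -> B) -> (A=1 B=6 C=4)
  7. empty(B) -> (A=1 B=0 C=4)
  8. pour(C -> B) -> (A=1 B=4 C=0)
Target reached → yes.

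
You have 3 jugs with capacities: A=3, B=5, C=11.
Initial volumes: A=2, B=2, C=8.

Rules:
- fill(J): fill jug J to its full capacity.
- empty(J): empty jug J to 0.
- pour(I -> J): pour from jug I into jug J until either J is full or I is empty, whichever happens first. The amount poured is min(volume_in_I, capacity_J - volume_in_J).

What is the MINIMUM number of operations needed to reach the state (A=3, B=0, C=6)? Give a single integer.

BFS from (A=2, B=2, C=8). One shortest path:
  1. pour(B -> A) -> (A=3 B=1 C=8)
  2. empty(A) -> (A=0 B=1 C=8)
  3. pour(B -> A) -> (A=1 B=0 C=8)
  4. pour(C -> A) -> (A=3 B=0 C=6)
Reached target in 4 moves.

Answer: 4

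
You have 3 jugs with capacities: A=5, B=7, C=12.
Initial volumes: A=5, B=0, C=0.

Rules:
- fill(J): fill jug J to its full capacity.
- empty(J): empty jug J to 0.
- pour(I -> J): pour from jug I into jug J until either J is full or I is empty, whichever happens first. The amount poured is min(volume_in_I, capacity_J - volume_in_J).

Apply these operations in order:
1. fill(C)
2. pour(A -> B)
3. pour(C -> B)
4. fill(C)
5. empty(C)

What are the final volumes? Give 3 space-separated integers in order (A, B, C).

Step 1: fill(C) -> (A=5 B=0 C=12)
Step 2: pour(A -> B) -> (A=0 B=5 C=12)
Step 3: pour(C -> B) -> (A=0 B=7 C=10)
Step 4: fill(C) -> (A=0 B=7 C=12)
Step 5: empty(C) -> (A=0 B=7 C=0)

Answer: 0 7 0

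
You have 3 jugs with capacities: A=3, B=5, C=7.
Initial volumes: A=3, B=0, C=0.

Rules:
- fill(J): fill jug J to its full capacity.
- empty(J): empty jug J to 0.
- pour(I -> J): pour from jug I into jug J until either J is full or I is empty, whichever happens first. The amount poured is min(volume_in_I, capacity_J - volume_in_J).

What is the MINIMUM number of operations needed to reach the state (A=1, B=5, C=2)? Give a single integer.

BFS from (A=3, B=0, C=0). One shortest path:
  1. fill(B) -> (A=3 B=5 C=0)
  2. pour(B -> C) -> (A=3 B=0 C=5)
  3. pour(A -> C) -> (A=1 B=0 C=7)
  4. pour(C -> B) -> (A=1 B=5 C=2)
Reached target in 4 moves.

Answer: 4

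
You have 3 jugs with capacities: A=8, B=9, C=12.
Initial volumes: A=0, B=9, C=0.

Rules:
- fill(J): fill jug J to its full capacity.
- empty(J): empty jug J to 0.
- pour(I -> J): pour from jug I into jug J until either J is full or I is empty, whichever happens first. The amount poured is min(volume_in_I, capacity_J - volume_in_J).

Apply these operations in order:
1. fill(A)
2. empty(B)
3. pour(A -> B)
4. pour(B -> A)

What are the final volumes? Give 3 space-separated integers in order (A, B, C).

Answer: 8 0 0

Derivation:
Step 1: fill(A) -> (A=8 B=9 C=0)
Step 2: empty(B) -> (A=8 B=0 C=0)
Step 3: pour(A -> B) -> (A=0 B=8 C=0)
Step 4: pour(B -> A) -> (A=8 B=0 C=0)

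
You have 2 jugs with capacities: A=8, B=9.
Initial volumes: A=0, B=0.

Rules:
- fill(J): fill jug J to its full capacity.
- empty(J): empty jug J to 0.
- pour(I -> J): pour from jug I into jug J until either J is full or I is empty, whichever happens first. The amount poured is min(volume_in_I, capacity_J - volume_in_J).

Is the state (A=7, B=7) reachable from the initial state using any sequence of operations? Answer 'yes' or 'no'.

Answer: no

Derivation:
BFS explored all 34 reachable states.
Reachable set includes: (0,0), (0,1), (0,2), (0,3), (0,4), (0,5), (0,6), (0,7), (0,8), (0,9), (1,0), (1,9) ...
Target (A=7, B=7) not in reachable set → no.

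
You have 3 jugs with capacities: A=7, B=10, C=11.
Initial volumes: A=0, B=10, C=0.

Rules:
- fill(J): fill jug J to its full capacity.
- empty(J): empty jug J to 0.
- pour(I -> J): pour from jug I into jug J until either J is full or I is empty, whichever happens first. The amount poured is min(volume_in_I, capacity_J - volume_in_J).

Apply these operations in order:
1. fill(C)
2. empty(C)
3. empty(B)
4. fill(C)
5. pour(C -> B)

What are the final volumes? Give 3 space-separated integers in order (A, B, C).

Step 1: fill(C) -> (A=0 B=10 C=11)
Step 2: empty(C) -> (A=0 B=10 C=0)
Step 3: empty(B) -> (A=0 B=0 C=0)
Step 4: fill(C) -> (A=0 B=0 C=11)
Step 5: pour(C -> B) -> (A=0 B=10 C=1)

Answer: 0 10 1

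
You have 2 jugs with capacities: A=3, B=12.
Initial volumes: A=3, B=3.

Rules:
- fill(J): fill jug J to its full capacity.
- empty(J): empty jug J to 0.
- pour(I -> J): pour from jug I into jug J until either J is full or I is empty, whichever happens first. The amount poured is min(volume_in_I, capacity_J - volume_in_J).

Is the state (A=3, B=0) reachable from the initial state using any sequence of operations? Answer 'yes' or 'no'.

Answer: yes

Derivation:
BFS from (A=3, B=3):
  1. empty(B) -> (A=3 B=0)
Target reached → yes.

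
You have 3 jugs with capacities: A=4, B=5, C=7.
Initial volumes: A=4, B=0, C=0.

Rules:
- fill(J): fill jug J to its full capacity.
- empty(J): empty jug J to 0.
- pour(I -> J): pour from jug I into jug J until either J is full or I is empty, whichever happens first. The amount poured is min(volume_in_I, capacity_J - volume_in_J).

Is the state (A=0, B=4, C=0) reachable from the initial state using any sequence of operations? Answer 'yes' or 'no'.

Answer: yes

Derivation:
BFS from (A=4, B=0, C=0):
  1. pour(A -> B) -> (A=0 B=4 C=0)
Target reached → yes.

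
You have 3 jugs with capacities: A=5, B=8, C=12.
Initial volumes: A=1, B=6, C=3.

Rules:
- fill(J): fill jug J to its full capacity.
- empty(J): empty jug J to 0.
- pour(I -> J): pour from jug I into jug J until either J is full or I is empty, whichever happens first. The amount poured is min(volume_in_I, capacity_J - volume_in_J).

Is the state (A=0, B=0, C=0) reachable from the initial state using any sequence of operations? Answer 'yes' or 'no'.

BFS from (A=1, B=6, C=3):
  1. empty(A) -> (A=0 B=6 C=3)
  2. empty(B) -> (A=0 B=0 C=3)
  3. empty(C) -> (A=0 B=0 C=0)
Target reached → yes.

Answer: yes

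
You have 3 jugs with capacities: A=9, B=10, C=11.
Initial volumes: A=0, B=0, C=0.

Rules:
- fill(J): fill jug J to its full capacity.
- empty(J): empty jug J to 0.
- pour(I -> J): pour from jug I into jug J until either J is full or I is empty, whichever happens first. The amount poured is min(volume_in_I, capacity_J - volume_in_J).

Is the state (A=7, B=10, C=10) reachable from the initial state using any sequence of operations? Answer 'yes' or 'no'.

BFS from (A=0, B=0, C=0):
  1. fill(A) -> (A=9 B=0 C=0)
  2. pour(A -> B) -> (A=0 B=9 C=0)
  3. fill(A) -> (A=9 B=9 C=0)
  4. pour(A -> C) -> (A=0 B=9 C=9)
  5. fill(A) -> (A=9 B=9 C=9)
  6. pour(A -> C) -> (A=7 B=9 C=11)
  7. pour(C -> B) -> (A=7 B=10 C=10)
Target reached → yes.

Answer: yes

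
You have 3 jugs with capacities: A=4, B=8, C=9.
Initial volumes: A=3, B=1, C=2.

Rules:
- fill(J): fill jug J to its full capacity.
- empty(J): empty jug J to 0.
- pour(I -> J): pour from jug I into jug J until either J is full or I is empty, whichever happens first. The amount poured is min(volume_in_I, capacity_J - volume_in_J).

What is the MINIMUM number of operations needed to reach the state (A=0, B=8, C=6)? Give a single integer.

Answer: 3

Derivation:
BFS from (A=3, B=1, C=2). One shortest path:
  1. fill(A) -> (A=4 B=1 C=2)
  2. fill(B) -> (A=4 B=8 C=2)
  3. pour(A -> C) -> (A=0 B=8 C=6)
Reached target in 3 moves.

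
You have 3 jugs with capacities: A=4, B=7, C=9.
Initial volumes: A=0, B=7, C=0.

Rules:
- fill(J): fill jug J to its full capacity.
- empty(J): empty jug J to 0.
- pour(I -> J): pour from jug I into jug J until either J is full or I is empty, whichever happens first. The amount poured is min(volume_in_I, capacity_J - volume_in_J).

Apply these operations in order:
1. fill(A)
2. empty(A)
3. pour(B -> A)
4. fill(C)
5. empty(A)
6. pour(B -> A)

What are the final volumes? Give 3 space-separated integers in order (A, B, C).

Step 1: fill(A) -> (A=4 B=7 C=0)
Step 2: empty(A) -> (A=0 B=7 C=0)
Step 3: pour(B -> A) -> (A=4 B=3 C=0)
Step 4: fill(C) -> (A=4 B=3 C=9)
Step 5: empty(A) -> (A=0 B=3 C=9)
Step 6: pour(B -> A) -> (A=3 B=0 C=9)

Answer: 3 0 9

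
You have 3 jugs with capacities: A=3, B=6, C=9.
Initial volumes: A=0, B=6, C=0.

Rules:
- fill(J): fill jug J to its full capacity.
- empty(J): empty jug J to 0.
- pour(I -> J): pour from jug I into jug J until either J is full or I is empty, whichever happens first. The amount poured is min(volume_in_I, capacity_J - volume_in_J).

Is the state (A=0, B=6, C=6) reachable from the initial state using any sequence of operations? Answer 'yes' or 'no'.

BFS from (A=0, B=6, C=0):
  1. pour(B -> C) -> (A=0 B=0 C=6)
  2. fill(B) -> (A=0 B=6 C=6)
Target reached → yes.

Answer: yes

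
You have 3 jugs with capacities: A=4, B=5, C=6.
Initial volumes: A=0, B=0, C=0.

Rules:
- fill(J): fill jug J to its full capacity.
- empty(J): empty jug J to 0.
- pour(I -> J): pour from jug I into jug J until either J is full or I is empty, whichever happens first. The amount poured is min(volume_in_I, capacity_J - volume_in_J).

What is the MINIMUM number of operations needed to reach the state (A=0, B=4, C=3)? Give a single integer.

Answer: 7

Derivation:
BFS from (A=0, B=0, C=0). One shortest path:
  1. fill(B) -> (A=0 B=5 C=0)
  2. fill(C) -> (A=0 B=5 C=6)
  3. pour(B -> A) -> (A=4 B=1 C=6)
  4. empty(A) -> (A=0 B=1 C=6)
  5. pour(B -> A) -> (A=1 B=0 C=6)
  6. pour(C -> A) -> (A=4 B=0 C=3)
  7. pour(A -> B) -> (A=0 B=4 C=3)
Reached target in 7 moves.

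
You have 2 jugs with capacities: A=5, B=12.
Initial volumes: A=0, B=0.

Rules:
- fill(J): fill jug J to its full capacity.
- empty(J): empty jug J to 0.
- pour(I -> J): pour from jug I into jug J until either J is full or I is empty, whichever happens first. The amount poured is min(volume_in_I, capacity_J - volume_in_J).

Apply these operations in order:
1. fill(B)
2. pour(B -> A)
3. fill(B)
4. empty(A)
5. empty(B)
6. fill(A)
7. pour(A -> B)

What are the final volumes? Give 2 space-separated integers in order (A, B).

Answer: 0 5

Derivation:
Step 1: fill(B) -> (A=0 B=12)
Step 2: pour(B -> A) -> (A=5 B=7)
Step 3: fill(B) -> (A=5 B=12)
Step 4: empty(A) -> (A=0 B=12)
Step 5: empty(B) -> (A=0 B=0)
Step 6: fill(A) -> (A=5 B=0)
Step 7: pour(A -> B) -> (A=0 B=5)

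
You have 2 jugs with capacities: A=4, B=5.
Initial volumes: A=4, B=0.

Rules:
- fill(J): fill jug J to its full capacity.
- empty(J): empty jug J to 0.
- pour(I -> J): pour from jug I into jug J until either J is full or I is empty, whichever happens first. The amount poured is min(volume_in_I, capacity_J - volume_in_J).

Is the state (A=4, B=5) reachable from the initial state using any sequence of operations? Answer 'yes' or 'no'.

Answer: yes

Derivation:
BFS from (A=4, B=0):
  1. fill(B) -> (A=4 B=5)
Target reached → yes.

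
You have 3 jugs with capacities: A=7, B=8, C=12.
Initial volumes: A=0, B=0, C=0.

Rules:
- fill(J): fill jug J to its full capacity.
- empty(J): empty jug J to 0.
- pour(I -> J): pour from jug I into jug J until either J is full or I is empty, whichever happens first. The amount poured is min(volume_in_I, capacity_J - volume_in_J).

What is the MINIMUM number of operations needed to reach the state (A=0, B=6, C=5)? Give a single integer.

Answer: 7

Derivation:
BFS from (A=0, B=0, C=0). One shortest path:
  1. fill(A) -> (A=7 B=0 C=0)
  2. fill(C) -> (A=7 B=0 C=12)
  3. pour(A -> B) -> (A=0 B=7 C=12)
  4. pour(C -> A) -> (A=7 B=7 C=5)
  5. pour(A -> B) -> (A=6 B=8 C=5)
  6. empty(B) -> (A=6 B=0 C=5)
  7. pour(A -> B) -> (A=0 B=6 C=5)
Reached target in 7 moves.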